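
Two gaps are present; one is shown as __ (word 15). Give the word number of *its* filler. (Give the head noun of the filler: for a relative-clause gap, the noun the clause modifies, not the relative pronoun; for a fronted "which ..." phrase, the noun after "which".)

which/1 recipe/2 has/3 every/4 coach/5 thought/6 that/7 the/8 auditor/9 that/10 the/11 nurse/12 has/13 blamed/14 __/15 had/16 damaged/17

The marked gap is inside the relative clause, the direct object of "blamed".
Its filler is the head noun "auditor" (via "that"), at word 9.
(The other dependency links word 2 to a gap after word 17.)

9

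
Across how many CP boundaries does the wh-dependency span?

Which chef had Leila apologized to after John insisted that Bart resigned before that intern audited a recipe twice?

0

"which chef" originates inside the matrix clause — no clause boundary is crossed.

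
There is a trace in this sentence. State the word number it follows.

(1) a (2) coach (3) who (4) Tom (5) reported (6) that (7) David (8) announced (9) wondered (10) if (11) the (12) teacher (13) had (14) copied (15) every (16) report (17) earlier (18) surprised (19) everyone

8

The displaced element is "a coach" (word 2).
It is linked across 2 clause boundaries (that → Ø).
It functions as the subject of "wondered", so the gap sits immediately after word 8 ("announced").
Base order: Tom reported that David announced that a coach wondered if the teacher had copied every report earlier.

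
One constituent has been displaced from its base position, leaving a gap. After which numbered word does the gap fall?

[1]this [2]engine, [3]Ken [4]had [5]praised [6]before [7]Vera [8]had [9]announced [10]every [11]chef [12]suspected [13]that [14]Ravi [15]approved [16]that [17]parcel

5

The displaced element is "this engine" (word 2).
It functions as the direct object of "praised", so the gap sits immediately after word 5 ("praised").
Base order: Ken had praised this engine before Vera had announced every chef suspected that Ravi approved that parcel.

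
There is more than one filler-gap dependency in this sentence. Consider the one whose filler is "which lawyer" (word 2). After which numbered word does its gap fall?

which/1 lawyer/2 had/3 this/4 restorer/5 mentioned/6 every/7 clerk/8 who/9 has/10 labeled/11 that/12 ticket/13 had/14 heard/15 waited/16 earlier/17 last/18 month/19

15

The displaced element is "which lawyer" (word 2).
It is linked across 2 clause boundaries (Ø → Ø).
It functions as the subject of "waited", so the gap sits immediately after word 15 ("heard").
Base order: This restorer had mentioned every clerk who has labeled that ticket had heard that which lawyer waited earlier last month.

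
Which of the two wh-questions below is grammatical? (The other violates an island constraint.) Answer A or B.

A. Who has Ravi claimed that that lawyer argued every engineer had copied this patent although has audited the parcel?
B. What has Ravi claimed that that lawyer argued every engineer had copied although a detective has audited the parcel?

B

In A, the wh-phrase is extracted from inside an adjunct island (introduced by "although"), which blocks movement.
In B, the extraction path crosses only that-complement boundaries, which are transparent.
So B is grammatical.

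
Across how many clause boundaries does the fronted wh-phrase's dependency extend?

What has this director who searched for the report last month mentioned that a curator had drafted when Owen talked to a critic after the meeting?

"what" is extracted from the object of "drafted".
Boundaries crossed, outermost first: [that] — 1 in total.

1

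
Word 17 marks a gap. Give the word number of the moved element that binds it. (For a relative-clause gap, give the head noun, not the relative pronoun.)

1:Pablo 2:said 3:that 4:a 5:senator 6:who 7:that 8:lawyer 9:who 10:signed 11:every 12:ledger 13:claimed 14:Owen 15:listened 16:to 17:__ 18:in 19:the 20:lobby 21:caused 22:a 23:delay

The gap at 17 is the prepositional object of "listened", inside a relative clause.
The relative pronoun is "who" (word 6); it is bound by the head noun immediately before it.
Its filler is the head noun "senator", at word 5.

5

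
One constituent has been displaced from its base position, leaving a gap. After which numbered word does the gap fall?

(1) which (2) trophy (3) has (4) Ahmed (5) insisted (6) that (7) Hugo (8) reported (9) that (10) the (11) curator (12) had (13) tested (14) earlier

The displaced element is "which trophy" (word 2).
It is linked across 2 clause boundaries (that → that).
It functions as the direct object of "tested", so the gap sits immediately after word 13 ("tested").
Base order: Ahmed has insisted that Hugo reported that the curator had tested which trophy earlier.

13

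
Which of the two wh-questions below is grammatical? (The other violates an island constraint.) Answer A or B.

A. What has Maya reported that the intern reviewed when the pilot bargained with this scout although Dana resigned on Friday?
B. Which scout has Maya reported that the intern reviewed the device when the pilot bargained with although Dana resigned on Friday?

A

In B, the wh-phrase is extracted from inside an adjunct island (introduced by "when"), which blocks movement.
In A, the extraction path crosses only that-complement boundaries, which are transparent.
So A is grammatical.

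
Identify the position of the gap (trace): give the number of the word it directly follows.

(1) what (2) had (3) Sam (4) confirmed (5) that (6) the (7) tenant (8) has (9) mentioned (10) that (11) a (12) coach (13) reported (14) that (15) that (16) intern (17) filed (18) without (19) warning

The displaced element is "what" (word 1).
It is linked across 3 clause boundaries (that → that → that).
It functions as the direct object of "filed", so the gap sits immediately after word 17 ("filed").
Base order: Sam had confirmed that the tenant has mentioned that a coach reported that that intern filed what without warning.

17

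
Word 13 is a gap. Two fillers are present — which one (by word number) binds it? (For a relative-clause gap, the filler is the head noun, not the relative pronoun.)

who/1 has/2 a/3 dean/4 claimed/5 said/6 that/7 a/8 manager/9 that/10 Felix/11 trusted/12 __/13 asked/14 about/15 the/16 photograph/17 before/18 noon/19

The marked gap is inside the relative clause, the direct object of "trusted".
Its filler is the head noun "manager" (via "that"), at word 9.
(The other dependency links word 1 to a gap after word 5.)

9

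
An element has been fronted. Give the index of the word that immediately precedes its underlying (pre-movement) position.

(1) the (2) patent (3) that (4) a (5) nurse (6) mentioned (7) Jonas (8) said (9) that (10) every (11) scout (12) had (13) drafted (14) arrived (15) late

The displaced element is "the patent" (word 2).
It is linked across 2 clause boundaries (Ø → that).
It functions as the direct object of "drafted", so the gap sits immediately after word 13 ("drafted").
Base order: A nurse mentioned Jonas said that every scout had drafted the patent.

13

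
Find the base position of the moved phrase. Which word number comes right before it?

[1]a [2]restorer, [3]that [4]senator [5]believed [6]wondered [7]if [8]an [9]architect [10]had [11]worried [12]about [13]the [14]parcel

The displaced element is "a restorer" (word 2).
It is linked across 1 clause boundary (Ø).
It functions as the subject of "wondered", so the gap sits immediately after word 5 ("believed").
Base order: That senator believed a restorer wondered if an architect had worried about the parcel.

5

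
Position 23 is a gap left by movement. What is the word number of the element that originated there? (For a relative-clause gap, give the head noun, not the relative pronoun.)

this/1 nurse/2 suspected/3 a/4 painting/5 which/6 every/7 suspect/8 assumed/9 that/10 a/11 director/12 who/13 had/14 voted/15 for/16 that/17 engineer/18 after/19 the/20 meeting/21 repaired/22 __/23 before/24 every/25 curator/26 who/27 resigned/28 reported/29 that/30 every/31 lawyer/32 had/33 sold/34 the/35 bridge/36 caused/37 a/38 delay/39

The gap at 23 is the object of "repaired", inside a relative clause.
The relative pronoun is "which" (word 6); it is bound by the head noun immediately before it.
Its filler is the head noun "painting", at word 5.

5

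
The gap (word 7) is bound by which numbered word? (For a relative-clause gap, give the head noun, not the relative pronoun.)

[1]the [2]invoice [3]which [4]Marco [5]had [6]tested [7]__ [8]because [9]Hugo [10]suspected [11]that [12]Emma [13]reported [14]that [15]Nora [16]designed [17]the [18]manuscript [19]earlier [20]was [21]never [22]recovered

The gap at 7 is the object of "tested", inside a relative clause.
The relative pronoun is "which" (word 3); it is bound by the head noun immediately before it.
Its filler is the head noun "invoice", at word 2.

2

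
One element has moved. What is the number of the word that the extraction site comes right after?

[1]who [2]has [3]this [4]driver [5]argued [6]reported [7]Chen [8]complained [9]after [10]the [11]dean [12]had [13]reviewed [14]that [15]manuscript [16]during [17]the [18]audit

The displaced element is "who" (word 1).
It is linked across 1 clause boundary (Ø).
It functions as the subject of "reported", so the gap sits immediately after word 5 ("argued").
Base order: This driver has argued that who reported Chen complained after the dean had reviewed that manuscript during the audit.

5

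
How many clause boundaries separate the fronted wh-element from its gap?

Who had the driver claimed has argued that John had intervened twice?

"who" is extracted from the subject of "argued".
Boundaries crossed, outermost first: [Ø] — 1 in total.

1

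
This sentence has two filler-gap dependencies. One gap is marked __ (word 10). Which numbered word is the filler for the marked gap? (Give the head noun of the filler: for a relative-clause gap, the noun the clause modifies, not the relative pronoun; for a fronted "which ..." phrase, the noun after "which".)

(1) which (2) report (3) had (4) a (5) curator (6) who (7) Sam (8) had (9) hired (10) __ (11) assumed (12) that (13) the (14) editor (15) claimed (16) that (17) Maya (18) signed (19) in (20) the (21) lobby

5

The marked gap is inside the relative clause, the direct object of "hired".
Its filler is the head noun "curator" (via "who"), at word 5.
(The other dependency links word 2 to a gap after word 18.)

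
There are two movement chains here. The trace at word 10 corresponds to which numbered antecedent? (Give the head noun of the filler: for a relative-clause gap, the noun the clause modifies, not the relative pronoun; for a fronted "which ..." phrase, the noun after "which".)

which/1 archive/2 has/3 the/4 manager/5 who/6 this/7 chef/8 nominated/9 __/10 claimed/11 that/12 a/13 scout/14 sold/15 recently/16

The marked gap is inside the relative clause, the direct object of "nominated".
Its filler is the head noun "manager" (via "who"), at word 5.
(The other dependency links word 2 to a gap after word 15.)

5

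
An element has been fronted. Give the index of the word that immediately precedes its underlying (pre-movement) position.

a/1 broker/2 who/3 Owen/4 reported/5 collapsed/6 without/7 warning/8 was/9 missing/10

5

The displaced element is "a broker" (word 2).
It is linked across 1 clause boundary (Ø).
It functions as the subject of "collapsed", so the gap sits immediately after word 5 ("reported").
Base order: Owen reported that a broker collapsed without warning.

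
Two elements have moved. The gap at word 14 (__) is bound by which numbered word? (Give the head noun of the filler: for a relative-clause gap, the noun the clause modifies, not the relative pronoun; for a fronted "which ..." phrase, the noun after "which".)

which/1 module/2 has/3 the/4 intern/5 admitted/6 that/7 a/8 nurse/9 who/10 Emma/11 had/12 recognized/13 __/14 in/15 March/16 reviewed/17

The marked gap is inside the relative clause, the direct object of "recognized".
Its filler is the head noun "nurse" (via "who"), at word 9.
(The other dependency links word 2 to a gap after word 17.)

9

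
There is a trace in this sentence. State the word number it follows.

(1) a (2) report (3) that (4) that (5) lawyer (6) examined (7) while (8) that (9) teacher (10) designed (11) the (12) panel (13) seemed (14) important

6

The displaced element is "a report" (word 2).
It functions as the direct object of "examined", so the gap sits immediately after word 6 ("examined").
Base order: That lawyer examined a report while that teacher designed the panel.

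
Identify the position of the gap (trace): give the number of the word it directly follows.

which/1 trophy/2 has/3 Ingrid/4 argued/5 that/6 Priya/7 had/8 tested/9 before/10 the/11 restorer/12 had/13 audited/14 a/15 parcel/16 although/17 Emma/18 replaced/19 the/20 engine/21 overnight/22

The displaced element is "which trophy" (word 2).
It is linked across 1 clause boundary (that).
It functions as the direct object of "tested", so the gap sits immediately after word 9 ("tested").
Base order: Ingrid has argued that Priya had tested which trophy before the restorer had audited a parcel although Emma replaced the engine overnight.

9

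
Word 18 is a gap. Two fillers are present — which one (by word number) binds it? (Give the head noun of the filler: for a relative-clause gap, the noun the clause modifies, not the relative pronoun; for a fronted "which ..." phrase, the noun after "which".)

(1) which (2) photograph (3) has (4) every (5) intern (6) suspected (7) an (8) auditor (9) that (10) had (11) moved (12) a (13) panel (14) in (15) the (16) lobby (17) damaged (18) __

The marked gap is the direct object of "damaged".
Its filler is the fronted wh-phrase "which photograph", at word 2.
(The other dependency links word 8 to a gap after word 9.)

2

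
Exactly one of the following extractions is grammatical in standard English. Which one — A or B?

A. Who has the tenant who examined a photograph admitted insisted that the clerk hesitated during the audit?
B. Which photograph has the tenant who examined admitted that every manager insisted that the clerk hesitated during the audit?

A

In B, the wh-phrase is extracted from inside a complex-NP island (relative clause) (introduced by "who"), which blocks movement.
In A, the extraction path crosses only that-complement boundaries, which are transparent.
So A is grammatical.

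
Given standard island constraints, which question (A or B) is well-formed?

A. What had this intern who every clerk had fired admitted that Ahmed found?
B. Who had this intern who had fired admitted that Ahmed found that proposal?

In B, the wh-phrase is extracted from inside a complex-NP island (relative clause) (introduced by "who"), which blocks movement.
In A, the extraction path crosses only that-complement boundaries, which are transparent.
So A is grammatical.

A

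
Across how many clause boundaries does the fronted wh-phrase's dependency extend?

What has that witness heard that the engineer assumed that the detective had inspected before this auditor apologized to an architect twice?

"what" is extracted from the object of "inspected".
Boundaries crossed, outermost first: [that], [that] — 2 in total.

2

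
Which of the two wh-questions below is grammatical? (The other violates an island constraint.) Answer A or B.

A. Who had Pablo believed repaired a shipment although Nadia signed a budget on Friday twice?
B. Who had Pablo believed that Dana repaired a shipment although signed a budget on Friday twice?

In B, the wh-phrase is extracted from inside an adjunct island (introduced by "although"), which blocks movement.
In A, the extraction path crosses only that-complement boundaries, which are transparent.
So A is grammatical.

A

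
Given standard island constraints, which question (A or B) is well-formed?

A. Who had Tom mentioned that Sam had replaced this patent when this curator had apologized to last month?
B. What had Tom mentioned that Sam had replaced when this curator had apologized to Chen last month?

B

In A, the wh-phrase is extracted from inside an adjunct island (introduced by "when"), which blocks movement.
In B, the extraction path crosses only that-complement boundaries, which are transparent.
So B is grammatical.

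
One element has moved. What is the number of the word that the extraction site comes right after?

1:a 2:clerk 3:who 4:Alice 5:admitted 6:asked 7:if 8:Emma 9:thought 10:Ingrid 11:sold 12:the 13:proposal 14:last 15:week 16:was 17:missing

5

The displaced element is "a clerk" (word 2).
It is linked across 1 clause boundary (Ø).
It functions as the subject of "asked", so the gap sits immediately after word 5 ("admitted").
Base order: Alice admitted a clerk asked if Emma thought Ingrid sold the proposal last week.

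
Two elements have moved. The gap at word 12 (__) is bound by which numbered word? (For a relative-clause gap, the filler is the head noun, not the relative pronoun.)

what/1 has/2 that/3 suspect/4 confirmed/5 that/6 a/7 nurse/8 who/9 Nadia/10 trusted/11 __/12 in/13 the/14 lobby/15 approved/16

8

The marked gap is inside the relative clause, the direct object of "trusted".
Its filler is the head noun "nurse" (via "who"), at word 8.
(The other dependency links word 1 to a gap after word 16.)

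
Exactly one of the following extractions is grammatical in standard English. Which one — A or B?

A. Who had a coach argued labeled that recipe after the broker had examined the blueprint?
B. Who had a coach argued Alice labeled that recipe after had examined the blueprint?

A

In B, the wh-phrase is extracted from inside an adjunct island (introduced by "after"), which blocks movement.
In A, the extraction path crosses only that-complement boundaries, which are transparent.
So A is grammatical.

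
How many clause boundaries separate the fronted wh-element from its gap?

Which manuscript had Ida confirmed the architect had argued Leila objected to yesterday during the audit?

2

"which manuscript" is extracted from the PP object of "objected".
Boundaries crossed, outermost first: [Ø], [Ø] — 2 in total.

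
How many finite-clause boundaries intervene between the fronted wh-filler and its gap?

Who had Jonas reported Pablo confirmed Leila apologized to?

"who" is extracted from the PP object of "apologized".
Boundaries crossed, outermost first: [Ø], [Ø] — 2 in total.

2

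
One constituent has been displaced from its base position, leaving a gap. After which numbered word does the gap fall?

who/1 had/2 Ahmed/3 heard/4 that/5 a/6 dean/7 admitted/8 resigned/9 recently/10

8

The displaced element is "who" (word 1).
It is linked across 2 clause boundaries (that → Ø).
It functions as the subject of "resigned", so the gap sits immediately after word 8 ("admitted").
Base order: Ahmed had heard that a dean admitted that who resigned recently.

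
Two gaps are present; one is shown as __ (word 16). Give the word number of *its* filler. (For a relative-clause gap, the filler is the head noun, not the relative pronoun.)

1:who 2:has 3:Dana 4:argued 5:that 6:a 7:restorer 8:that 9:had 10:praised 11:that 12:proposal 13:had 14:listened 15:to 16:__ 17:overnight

The marked gap is the object of the preposition "to" of "listened".
Its filler is the fronted wh-phrase "who", at word 1.
(The other dependency links word 7 to a gap after word 8.)

1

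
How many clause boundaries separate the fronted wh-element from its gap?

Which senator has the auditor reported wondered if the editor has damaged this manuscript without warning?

1

"which senator" is extracted from the subject of "wondered".
Boundaries crossed, outermost first: [Ø] — 1 in total.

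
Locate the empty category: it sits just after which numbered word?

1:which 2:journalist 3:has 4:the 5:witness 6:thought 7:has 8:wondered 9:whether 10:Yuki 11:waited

6

The displaced element is "which journalist" (word 2).
It is linked across 1 clause boundary (Ø).
It functions as the subject of "wondered", so the gap sits immediately after word 6 ("thought").
Base order: The witness has thought which journalist has wondered whether Yuki waited.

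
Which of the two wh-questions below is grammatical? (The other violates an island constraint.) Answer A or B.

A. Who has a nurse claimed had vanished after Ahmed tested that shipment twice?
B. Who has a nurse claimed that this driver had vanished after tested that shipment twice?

A

In B, the wh-phrase is extracted from inside an adjunct island (introduced by "after"), which blocks movement.
In A, the extraction path crosses only that-complement boundaries, which are transparent.
So A is grammatical.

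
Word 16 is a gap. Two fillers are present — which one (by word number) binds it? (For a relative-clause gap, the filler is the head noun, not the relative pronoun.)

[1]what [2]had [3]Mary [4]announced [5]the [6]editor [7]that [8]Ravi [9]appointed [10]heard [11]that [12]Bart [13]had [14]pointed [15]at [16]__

The marked gap is the object of the preposition "at" of "pointed".
Its filler is the fronted wh-phrase "what", at word 1.
(The other dependency links word 6 to a gap after word 9.)

1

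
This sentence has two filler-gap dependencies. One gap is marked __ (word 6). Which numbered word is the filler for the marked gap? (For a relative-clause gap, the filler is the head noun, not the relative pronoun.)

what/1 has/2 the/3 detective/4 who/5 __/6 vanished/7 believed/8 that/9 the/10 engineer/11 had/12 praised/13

4

The marked gap is inside the relative clause, the subject of "vanished".
Its filler is the head noun "detective" (via "who"), at word 4.
(The other dependency links word 1 to a gap after word 13.)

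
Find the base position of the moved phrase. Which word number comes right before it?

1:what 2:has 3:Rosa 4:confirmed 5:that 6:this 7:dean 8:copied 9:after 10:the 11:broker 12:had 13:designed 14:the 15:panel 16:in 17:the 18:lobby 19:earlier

8

The displaced element is "what" (word 1).
It is linked across 1 clause boundary (that).
It functions as the direct object of "copied", so the gap sits immediately after word 8 ("copied").
Base order: Rosa has confirmed that this dean copied what after the broker had designed the panel in the lobby earlier.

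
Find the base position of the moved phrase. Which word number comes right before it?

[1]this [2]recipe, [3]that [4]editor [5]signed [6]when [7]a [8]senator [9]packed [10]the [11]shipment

5

The displaced element is "this recipe" (word 2).
It functions as the direct object of "signed", so the gap sits immediately after word 5 ("signed").
Base order: That editor signed this recipe when a senator packed the shipment.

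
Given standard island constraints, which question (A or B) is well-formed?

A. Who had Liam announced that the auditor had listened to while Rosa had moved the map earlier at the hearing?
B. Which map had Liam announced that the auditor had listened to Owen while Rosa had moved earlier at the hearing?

In B, the wh-phrase is extracted from inside an adjunct island (introduced by "while"), which blocks movement.
In A, the extraction path crosses only that-complement boundaries, which are transparent.
So A is grammatical.

A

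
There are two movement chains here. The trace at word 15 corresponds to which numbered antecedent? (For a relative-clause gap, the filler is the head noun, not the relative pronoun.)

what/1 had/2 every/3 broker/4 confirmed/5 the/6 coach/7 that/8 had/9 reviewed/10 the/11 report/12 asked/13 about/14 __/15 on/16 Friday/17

The marked gap is the object of the preposition "about" of "asked".
Its filler is the fronted wh-phrase "what", at word 1.
(The other dependency links word 7 to a gap after word 8.)

1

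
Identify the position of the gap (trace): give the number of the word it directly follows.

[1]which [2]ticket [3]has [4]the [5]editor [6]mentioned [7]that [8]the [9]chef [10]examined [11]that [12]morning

10

The displaced element is "which ticket" (word 2).
It is linked across 1 clause boundary (that).
It functions as the direct object of "examined", so the gap sits immediately after word 10 ("examined").
Base order: The editor has mentioned that the chef examined which ticket that morning.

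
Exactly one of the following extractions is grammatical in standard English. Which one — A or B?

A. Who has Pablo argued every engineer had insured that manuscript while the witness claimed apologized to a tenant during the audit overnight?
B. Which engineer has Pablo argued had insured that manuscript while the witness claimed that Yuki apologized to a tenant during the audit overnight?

In A, the wh-phrase is extracted from inside an adjunct island (introduced by "while"), which blocks movement.
In B, the extraction path crosses only that-complement boundaries, which are transparent.
So B is grammatical.

B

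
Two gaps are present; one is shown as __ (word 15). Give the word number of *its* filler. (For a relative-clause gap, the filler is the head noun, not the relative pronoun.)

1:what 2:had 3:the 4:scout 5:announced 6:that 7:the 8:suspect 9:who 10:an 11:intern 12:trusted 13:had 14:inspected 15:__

1

The marked gap is the direct object of "inspected".
Its filler is the fronted wh-phrase "what", at word 1.
(The other dependency links word 8 to a gap after word 12.)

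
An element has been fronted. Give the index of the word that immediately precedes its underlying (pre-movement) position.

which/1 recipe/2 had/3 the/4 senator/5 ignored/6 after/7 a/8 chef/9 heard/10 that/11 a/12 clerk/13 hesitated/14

The displaced element is "which recipe" (word 2).
It functions as the direct object of "ignored", so the gap sits immediately after word 6 ("ignored").
Base order: The senator had ignored which recipe after a chef heard that a clerk hesitated.

6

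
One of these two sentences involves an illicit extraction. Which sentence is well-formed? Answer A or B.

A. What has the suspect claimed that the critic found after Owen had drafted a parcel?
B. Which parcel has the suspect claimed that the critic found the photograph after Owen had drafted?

A

In B, the wh-phrase is extracted from inside an adjunct island (introduced by "after"), which blocks movement.
In A, the extraction path crosses only that-complement boundaries, which are transparent.
So A is grammatical.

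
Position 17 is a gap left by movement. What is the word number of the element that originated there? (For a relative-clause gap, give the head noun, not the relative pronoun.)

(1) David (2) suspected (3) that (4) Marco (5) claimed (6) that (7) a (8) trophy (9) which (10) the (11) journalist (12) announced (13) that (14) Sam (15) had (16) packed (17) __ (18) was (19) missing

The gap at 17 is the object of "packed", inside a relative clause.
The relative pronoun is "which" (word 9); it is bound by the head noun immediately before it.
Its filler is the head noun "trophy", at word 8.

8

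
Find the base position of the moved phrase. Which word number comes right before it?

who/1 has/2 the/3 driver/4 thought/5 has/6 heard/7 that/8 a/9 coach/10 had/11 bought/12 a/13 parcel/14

The displaced element is "who" (word 1).
It is linked across 1 clause boundary (Ø).
It functions as the subject of "heard", so the gap sits immediately after word 5 ("thought").
Base order: The driver has thought who has heard that a coach had bought a parcel.

5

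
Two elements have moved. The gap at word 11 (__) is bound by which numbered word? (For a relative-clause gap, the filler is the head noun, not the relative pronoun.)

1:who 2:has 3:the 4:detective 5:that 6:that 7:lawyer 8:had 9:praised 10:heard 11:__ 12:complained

1

The marked gap is the subject of "complained".
Its filler is the fronted wh-phrase "who", at word 1.
(The other dependency links word 4 to a gap after word 9.)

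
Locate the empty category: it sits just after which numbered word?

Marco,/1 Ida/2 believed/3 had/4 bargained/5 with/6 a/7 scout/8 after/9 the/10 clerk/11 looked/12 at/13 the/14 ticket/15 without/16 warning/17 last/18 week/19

3

The displaced element is "Marco" (word 1).
It is linked across 1 clause boundary (Ø).
It functions as the subject of "bargained", so the gap sits immediately after word 3 ("believed").
Base order: Ida believed that Marco had bargained with a scout after the clerk looked at the ticket without warning last week.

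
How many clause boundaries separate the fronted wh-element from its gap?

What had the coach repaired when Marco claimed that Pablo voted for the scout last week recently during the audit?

0

"what" originates inside the matrix clause — no clause boundary is crossed.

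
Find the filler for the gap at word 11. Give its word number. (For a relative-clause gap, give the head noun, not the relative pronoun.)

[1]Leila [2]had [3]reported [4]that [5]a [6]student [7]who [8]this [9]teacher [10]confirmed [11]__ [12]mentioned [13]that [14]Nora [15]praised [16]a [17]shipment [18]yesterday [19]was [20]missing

6

The gap at 11 is the subject of "mentioned", inside a relative clause.
The relative pronoun is "who" (word 7); it is bound by the head noun immediately before it.
Its filler is the head noun "student", at word 6.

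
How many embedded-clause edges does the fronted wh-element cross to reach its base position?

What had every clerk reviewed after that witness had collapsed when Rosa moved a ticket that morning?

0

"what" originates inside the matrix clause — no clause boundary is crossed.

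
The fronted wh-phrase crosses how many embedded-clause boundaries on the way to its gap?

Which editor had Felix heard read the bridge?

"which editor" is extracted from the subject of "read".
Boundaries crossed, outermost first: [Ø] — 1 in total.

1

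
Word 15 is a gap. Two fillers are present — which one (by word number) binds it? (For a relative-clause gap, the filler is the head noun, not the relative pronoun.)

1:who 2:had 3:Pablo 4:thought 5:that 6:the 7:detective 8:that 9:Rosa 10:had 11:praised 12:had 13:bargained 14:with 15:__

1

The marked gap is the object of the preposition "with" of "bargained".
Its filler is the fronted wh-phrase "who", at word 1.
(The other dependency links word 7 to a gap after word 11.)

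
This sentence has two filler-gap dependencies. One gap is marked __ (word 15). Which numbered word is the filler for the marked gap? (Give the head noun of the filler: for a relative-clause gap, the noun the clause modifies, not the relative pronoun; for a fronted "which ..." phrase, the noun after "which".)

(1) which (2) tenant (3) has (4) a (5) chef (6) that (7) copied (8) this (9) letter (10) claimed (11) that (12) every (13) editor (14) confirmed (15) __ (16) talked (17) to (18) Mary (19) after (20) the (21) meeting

The marked gap is the subject of "talked".
Its filler is the fronted wh-phrase "which tenant", at word 2.
(The other dependency links word 5 to a gap after word 6.)

2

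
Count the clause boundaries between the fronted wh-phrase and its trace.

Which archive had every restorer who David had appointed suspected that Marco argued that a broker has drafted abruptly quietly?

2

"which archive" is extracted from the object of "drafted".
Boundaries crossed, outermost first: [that], [that] — 2 in total.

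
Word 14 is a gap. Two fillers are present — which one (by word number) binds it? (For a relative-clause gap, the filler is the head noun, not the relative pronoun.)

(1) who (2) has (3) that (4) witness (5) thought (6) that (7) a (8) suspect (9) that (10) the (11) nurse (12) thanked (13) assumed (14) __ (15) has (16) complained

1

The marked gap is the subject of "complained".
Its filler is the fronted wh-phrase "who", at word 1.
(The other dependency links word 8 to a gap after word 12.)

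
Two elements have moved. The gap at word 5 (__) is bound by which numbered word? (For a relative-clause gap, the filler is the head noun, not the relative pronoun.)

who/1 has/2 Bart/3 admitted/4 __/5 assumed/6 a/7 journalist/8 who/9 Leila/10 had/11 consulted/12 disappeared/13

1

The marked gap is the subject of "assumed".
Its filler is the fronted wh-phrase "who", at word 1.
(The other dependency links word 8 to a gap after word 12.)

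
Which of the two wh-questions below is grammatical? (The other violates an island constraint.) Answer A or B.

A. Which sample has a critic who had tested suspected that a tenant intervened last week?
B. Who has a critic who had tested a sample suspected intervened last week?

In A, the wh-phrase is extracted from inside a complex-NP island (relative clause) (introduced by "who"), which blocks movement.
In B, the extraction path crosses only that-complement boundaries, which are transparent.
So B is grammatical.

B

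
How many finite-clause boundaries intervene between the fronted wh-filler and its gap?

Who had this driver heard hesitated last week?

1

"who" is extracted from the subject of "hesitated".
Boundaries crossed, outermost first: [Ø] — 1 in total.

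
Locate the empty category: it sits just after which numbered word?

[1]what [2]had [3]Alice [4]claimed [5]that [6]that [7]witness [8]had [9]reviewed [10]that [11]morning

9

The displaced element is "what" (word 1).
It is linked across 1 clause boundary (that).
It functions as the direct object of "reviewed", so the gap sits immediately after word 9 ("reviewed").
Base order: Alice had claimed that that witness had reviewed what that morning.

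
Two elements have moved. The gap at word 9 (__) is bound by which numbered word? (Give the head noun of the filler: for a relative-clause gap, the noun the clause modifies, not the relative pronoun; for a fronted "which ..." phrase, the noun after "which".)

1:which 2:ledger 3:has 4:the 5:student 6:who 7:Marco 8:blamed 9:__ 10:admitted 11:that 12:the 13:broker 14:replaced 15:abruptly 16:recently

5

The marked gap is inside the relative clause, the direct object of "blamed".
Its filler is the head noun "student" (via "who"), at word 5.
(The other dependency links word 2 to a gap after word 14.)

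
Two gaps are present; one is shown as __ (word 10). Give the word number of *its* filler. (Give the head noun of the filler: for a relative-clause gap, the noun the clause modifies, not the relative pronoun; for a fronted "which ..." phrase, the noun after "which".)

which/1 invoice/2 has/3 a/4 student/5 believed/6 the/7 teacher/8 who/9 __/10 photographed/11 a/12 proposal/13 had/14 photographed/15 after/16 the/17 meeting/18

The marked gap is inside the relative clause, the subject of "photographed".
Its filler is the head noun "teacher" (via "who"), at word 8.
(The other dependency links word 2 to a gap after word 15.)

8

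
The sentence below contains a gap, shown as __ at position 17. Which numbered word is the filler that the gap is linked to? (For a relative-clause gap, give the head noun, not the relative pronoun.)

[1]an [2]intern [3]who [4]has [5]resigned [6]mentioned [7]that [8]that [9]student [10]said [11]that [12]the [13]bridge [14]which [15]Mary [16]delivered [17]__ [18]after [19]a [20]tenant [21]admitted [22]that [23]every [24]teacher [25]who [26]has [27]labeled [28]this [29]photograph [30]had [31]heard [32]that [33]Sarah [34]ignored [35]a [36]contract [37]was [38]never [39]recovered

13

The gap at 17 is the object of "delivered", inside a relative clause.
The relative pronoun is "which" (word 14); it is bound by the head noun immediately before it.
Its filler is the head noun "bridge", at word 13.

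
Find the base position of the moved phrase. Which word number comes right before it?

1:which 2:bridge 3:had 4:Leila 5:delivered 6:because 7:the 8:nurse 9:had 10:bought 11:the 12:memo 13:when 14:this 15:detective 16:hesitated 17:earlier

The displaced element is "which bridge" (word 2).
It functions as the direct object of "delivered", so the gap sits immediately after word 5 ("delivered").
Base order: Leila had delivered which bridge because the nurse had bought the memo when this detective hesitated earlier.

5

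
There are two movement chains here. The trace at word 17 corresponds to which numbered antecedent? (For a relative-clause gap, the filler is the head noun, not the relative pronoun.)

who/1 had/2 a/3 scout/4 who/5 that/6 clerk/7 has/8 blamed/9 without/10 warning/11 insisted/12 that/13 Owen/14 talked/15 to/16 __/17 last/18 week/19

The marked gap is the object of the preposition "to" of "talked".
Its filler is the fronted wh-phrase "who", at word 1.
(The other dependency links word 4 to a gap after word 9.)

1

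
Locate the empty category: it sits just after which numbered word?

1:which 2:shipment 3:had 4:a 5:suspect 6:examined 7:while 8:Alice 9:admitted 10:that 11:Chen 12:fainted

The displaced element is "which shipment" (word 2).
It functions as the direct object of "examined", so the gap sits immediately after word 6 ("examined").
Base order: A suspect had examined which shipment while Alice admitted that Chen fainted.

6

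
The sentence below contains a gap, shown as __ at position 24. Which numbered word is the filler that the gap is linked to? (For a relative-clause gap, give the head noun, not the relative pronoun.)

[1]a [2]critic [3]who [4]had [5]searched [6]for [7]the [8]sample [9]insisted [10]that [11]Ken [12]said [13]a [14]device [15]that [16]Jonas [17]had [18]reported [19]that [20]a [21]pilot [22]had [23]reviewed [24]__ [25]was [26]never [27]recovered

14

The gap at 24 is the object of "reviewed", inside a relative clause.
The relative pronoun is "that" (word 15); it is bound by the head noun immediately before it.
Its filler is the head noun "device", at word 14.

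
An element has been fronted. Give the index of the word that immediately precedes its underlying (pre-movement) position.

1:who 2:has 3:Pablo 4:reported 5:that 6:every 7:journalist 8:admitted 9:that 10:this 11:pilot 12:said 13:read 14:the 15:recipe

The displaced element is "who" (word 1).
It is linked across 3 clause boundaries (that → that → Ø).
It functions as the subject of "read", so the gap sits immediately after word 12 ("said").
Base order: Pablo has reported that every journalist admitted that this pilot said that who read the recipe.

12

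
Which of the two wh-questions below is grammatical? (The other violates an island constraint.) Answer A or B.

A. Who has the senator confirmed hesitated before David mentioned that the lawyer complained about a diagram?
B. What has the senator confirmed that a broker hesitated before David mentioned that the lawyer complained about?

A

In B, the wh-phrase is extracted from inside an adjunct island (introduced by "before"), which blocks movement.
In A, the extraction path crosses only that-complement boundaries, which are transparent.
So A is grammatical.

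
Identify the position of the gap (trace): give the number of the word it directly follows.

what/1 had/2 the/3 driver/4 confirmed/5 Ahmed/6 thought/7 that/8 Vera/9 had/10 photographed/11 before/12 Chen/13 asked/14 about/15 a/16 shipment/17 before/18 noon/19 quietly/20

11

The displaced element is "what" (word 1).
It is linked across 2 clause boundaries (Ø → that).
It functions as the direct object of "photographed", so the gap sits immediately after word 11 ("photographed").
Base order: The driver had confirmed Ahmed thought that Vera had photographed what before Chen asked about a shipment before noon quietly.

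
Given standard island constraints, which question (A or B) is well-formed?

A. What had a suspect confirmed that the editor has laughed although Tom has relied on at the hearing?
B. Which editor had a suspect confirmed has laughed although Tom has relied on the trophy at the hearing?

In A, the wh-phrase is extracted from inside an adjunct island (introduced by "although"), which blocks movement.
In B, the extraction path crosses only that-complement boundaries, which are transparent.
So B is grammatical.

B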